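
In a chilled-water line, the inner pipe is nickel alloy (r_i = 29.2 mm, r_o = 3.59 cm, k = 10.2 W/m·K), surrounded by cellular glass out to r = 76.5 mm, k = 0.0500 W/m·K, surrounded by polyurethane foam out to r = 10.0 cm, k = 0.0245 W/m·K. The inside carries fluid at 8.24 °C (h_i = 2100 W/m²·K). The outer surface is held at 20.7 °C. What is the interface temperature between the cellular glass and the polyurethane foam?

T = 15.5 °C

Treat each layer as a resistance in series:
  R'_conv,in = 1/(2πr h) = 1/(2π·0.0292·2100) = 0.002595 m·K/W
  R'_nickel alloy = ln(0.0359/0.0292)/(2πk) = 0.2066/(2π·10.2) = 0.003223 m·K/W
  R'_cellular glass = ln(0.0765/0.0359)/(2πk) = 0.7566/(2π·0.0500) = 2.408 m·K/W
  R'_polyurethane foam = ln(0.100/0.0765)/(2πk) = 0.2679/(2π·0.0245) = 1.740 m·K/W
ΣR = 0.002595 + 0.003223 + 2.408 + 1.740 = 4.154 m·K/W
Q' = ΔT/ΣR = (8.24 °C − 20.7 °C)/4.154 = -3.000 W/m
From the inner boundary to the cellular glass/polyurethane foam interface, ΣR_partial = 2.414 m·K/W.
T_interface = T_in − Q'·ΣR_partial = 8.24 °C − (-3.000)(2.414) = 15.5 °C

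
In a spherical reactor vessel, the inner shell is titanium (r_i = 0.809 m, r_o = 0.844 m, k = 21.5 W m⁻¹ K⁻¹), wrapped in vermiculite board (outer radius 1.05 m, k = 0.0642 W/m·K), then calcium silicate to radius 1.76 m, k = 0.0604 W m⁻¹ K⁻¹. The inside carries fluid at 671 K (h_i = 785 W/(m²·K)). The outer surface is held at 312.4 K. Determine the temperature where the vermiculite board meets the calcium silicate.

Series thermal resistances, inner to outer:
  R_conv,in = 1/(4πr²h) = 1/(4π·0.809²·785) = 1.549×10^-4 K/W
  R_titanium = (1/0.809 − 1/0.844)/(4πk) = 0.05126/(4π·21.5) = 1.897×10^-4 K/W
  R_vermiculite board = (1/0.844 − 1/1.05)/(4πk) = 0.2325/(4π·0.0642) = 0.2881 K/W
  R_calcium silicate = (1/1.05 − 1/1.76)/(4πk) = 0.3842/(4π·0.0604) = 0.5062 K/W
ΣR = 1.549×10^-4 + 1.897×10^-4 + 0.2881 + 0.5062 = 0.7946 K/W
Q = ΔT/ΣR = (671 K − 312.4 K)/0.7946 = 451.3 W
From the inner boundary to the vermiculite board/calcium silicate interface, ΣR_partial = 0.2884 K/W.
T_interface = T_in − Q·ΣR_partial = 671 K − (451.3)(0.2884) = 541 K

T = 541 K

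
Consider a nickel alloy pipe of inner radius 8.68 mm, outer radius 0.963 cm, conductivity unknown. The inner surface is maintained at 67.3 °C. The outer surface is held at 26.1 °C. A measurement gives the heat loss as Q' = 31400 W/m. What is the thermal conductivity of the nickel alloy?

k = 12.6 W/m·K

ΣR = ΔT/Q' = |67.3 − 26.1|/31400 = 0.001312 m·K/W
ln(r₂/r₁)/(2πk) = 0.001312 ⇒ k = 0.1039/(2π·0.001312) = 12.6 W/m·K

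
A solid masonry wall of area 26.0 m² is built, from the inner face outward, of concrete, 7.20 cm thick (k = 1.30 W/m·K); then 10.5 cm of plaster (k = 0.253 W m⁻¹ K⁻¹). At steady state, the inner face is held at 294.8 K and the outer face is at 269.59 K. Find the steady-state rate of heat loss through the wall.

Resistance network (inner→outer):
  R_concrete = L/(kA) = 0.0720/(1.30·26.0) = 0.002130 K/W
  R_plaster = L/(kA) = 0.105/(0.253·26.0) = 0.01596 K/W
ΣR = 0.002130 + 0.01596 = 0.01809 K/W
Q = ΔT/ΣR = (294.8 K − 269.59 K)/0.01809 = 1390 W

Q = 1390 W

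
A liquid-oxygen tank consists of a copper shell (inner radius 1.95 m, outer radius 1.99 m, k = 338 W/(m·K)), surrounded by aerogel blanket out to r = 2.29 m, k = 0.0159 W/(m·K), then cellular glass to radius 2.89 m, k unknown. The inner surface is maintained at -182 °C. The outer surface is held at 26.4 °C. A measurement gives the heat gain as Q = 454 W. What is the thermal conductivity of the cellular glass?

k = 0.0557 W/m·K

ΣR = ΔT/Q = |-182 − 26.4|/454 = 0.4590 K/W
Known resistances:
  R_copper = (1/1.95 − 1/1.99)/(4πk) = 0.01031/(4π·338) = 2.427×10^-6 K/W
  R_aerogel blanket = (1/1.99 − 1/2.29)/(4πk) = 0.06583/(4π·0.0159) = 0.3295 K/W
R_cellular glass = ΣR − ΣR_known = 0.4590 − 0.3295 = 0.1295 K/W
(1/r₁−1/r₂)/(4πk) = 0.1295 ⇒ k = 0.09066/(4π·0.1295) = 0.0557 W/m·K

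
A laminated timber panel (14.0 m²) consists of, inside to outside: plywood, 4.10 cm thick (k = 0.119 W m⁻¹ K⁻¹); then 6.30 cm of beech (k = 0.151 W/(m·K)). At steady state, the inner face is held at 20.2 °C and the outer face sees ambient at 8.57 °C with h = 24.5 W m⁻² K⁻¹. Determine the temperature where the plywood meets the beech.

Resistance network (inner→outer):
  R_plywood = L/(kA) = 0.0410/(0.119·14.0) = 0.02461 K/W
  R_beech = L/(kA) = 0.0630/(0.151·14.0) = 0.02980 K/W
  R_conv,out = 1/(hA) = 1/(24.5·14.0) = 0.002915 K/W
ΣR = 0.02461 + 0.02980 + 0.002915 = 0.05733 K/W
Q = ΔT/ΣR = (20.2 °C − 8.57 °C)/0.05733 = 202.9 W
From the inner boundary to the plywood/beech interface, ΣR_partial = 0.02461 K/W.
T_interface = T_in − Q·ΣR_partial = 20.2 °C − (202.9)(0.02461) = 15.2 °C

T = 15.2 °C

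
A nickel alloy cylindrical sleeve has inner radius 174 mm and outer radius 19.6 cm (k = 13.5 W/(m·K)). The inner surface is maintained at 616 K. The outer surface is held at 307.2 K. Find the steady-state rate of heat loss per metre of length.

Q' = 2πk·ΔT/ln(r₂/r₁) = 2π × 13.5 × 308.8 / ln(0.196/0.174) = 2.20×10^5 W/m

Q' = 220 kW/m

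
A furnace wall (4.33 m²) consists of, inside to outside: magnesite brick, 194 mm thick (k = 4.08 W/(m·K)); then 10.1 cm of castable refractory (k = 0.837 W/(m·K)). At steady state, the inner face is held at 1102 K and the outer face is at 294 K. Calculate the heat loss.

Q = 20.8 kW

Treat each layer as a resistance in series:
  R_magnesite brick = L/(kA) = 0.194/(4.08·4.33) = 0.01098 K/W
  R_castable refractory = L/(kA) = 0.101/(0.837·4.33) = 0.02787 K/W
ΣR = 0.01098 + 0.02787 = 0.03885 K/W
Q = ΔT/ΣR = (1102 K − 294 K)/0.03885 = 20800 W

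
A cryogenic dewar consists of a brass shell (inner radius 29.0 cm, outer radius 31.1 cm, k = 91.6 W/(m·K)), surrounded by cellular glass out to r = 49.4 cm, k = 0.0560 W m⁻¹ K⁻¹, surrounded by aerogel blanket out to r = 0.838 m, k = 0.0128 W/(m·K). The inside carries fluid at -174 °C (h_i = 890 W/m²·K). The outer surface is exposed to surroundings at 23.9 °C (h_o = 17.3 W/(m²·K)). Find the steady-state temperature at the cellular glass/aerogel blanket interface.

T = -125 °C

Series thermal resistances, inner to outer:
  R_conv,in = 1/(4πr²h) = 1/(4π·0.290²·890) = 0.001063 K/W
  R_brass = (1/0.290 − 1/0.311)/(4πk) = 0.2328/(4π·91.6) = 2.023×10^-4 K/W
  R_cellular glass = (1/0.311 − 1/0.494)/(4πk) = 1.191/(4π·0.0560) = 1.693 K/W
  R_aerogel blanket = (1/0.494 − 1/0.838)/(4πk) = 0.8310/(4π·0.0128) = 5.166 K/W
  R_conv,out = 1/(4πr²h) = 1/(4π·0.838²·17.3) = 0.006550 K/W
ΣR = 0.001063 + 2.023×10^-4 + 1.693 + 5.166 + 0.006550 = 6.867 K/W
Q = ΔT/ΣR = (-174 °C − 23.9 °C)/6.867 = -28.82 W
From the inner boundary to the cellular glass/aerogel blanket interface, ΣR_partial = 1.694 K/W.
T_interface = T_in − Q·ΣR_partial = -174 °C − (-28.82)(1.694) = -125 °C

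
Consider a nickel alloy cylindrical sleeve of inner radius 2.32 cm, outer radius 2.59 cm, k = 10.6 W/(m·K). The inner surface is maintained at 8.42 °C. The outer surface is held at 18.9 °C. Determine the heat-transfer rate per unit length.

Q' = 6.34 kW/m

Q' = 2πk·ΔT/ln(r₂/r₁) = 2π × 10.6 × 10.48 / ln(0.0259/0.0232) = 6340 W/m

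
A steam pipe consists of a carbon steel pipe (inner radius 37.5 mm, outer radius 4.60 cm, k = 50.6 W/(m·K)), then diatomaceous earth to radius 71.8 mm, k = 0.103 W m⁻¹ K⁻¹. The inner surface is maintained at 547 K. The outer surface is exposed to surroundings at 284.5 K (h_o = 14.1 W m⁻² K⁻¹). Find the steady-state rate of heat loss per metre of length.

Resistance network (inner→outer):
  R'_carbon steel = ln(0.0460/0.0375)/(2πk) = 0.2043/(2π·50.6) = 6.426×10^-4 m·K/W
  R'_diatomaceous earth = ln(0.0718/0.0460)/(2πk) = 0.4452/(2π·0.103) = 0.6880 m·K/W
  R'_conv,out = 1/(2πr h) = 1/(2π·0.0718·14.1) = 0.1572 m·K/W
ΣR = 6.426×10^-4 + 0.6880 + 0.1572 = 0.8458 m·K/W
Q' = ΔT/ΣR = (547 K − 284.5 K)/0.8458 = 310 W/m

Q' = 310 W/m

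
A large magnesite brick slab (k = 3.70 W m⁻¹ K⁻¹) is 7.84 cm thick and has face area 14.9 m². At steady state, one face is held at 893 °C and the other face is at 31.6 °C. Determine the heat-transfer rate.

Q = 606 kW

Q = kA·ΔT/L = 3.70 × 14.9 × |893 °C − 31.6 °C| / 0.0784 = 6.06×10^5 W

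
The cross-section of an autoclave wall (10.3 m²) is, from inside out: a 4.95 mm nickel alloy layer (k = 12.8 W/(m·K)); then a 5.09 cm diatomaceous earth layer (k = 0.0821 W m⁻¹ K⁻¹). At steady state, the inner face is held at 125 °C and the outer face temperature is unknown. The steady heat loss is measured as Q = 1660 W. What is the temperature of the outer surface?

Sum the resistances:
  R_nickel alloy = L/(kA) = 0.00495/(12.8·10.3) = 3.755×10^-5 K/W
  R_diatomaceous earth = L/(kA) = 0.0509/(0.0821·10.3) = 0.06019 K/W
ΣR = 0.06023 K/W
ΔT = Q·ΣR = 1660 × 0.06023 = 99.98 K
Heat flows outward, so T_out = T_in − ΔT = 125 − 99.98 = 25.0 °C

T_out = 25.0 °C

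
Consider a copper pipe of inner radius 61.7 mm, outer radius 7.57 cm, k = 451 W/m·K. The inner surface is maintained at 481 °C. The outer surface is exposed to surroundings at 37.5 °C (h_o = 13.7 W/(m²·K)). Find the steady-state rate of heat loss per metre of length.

Series thermal resistances, inner to outer:
  R'_copper = ln(0.0757/0.0617)/(2πk) = 0.2045/(2π·451) = 7.216×10^-5 m·K/W
  R'_conv,out = 1/(2πr h) = 1/(2π·0.0757·13.7) = 0.1535 m·K/W
ΣR = 7.216×10^-5 + 0.1535 = 0.1536 m·K/W
Q' = ΔT/ΣR = (481 °C − 37.5 °C)/0.1536 = 2890 W/m

Q' = 2.89 kW/m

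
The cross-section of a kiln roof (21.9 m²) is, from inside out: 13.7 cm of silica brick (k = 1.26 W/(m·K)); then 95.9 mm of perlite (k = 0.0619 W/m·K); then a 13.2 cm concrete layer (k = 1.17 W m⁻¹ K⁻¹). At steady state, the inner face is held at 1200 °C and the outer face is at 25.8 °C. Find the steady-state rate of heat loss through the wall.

Q = 14.5 kW

Treat each layer as a resistance in series:
  R_silica brick = L/(kA) = 0.137/(1.26·21.9) = 0.004965 K/W
  R_perlite = L/(kA) = 0.0959/(0.0619·21.9) = 0.07074 K/W
  R_concrete = L/(kA) = 0.132/(1.17·21.9) = 0.005152 K/W
ΣR = 0.004965 + 0.07074 + 0.005152 = 0.08086 K/W
Q = ΔT/ΣR = (1200 °C − 25.8 °C)/0.08086 = 14500 W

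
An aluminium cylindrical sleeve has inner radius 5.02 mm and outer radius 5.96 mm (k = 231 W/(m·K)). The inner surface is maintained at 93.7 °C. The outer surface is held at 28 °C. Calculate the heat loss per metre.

Q' = 2πk·ΔT/ln(r₂/r₁) = 2π × 231 × 65.7 / ln(0.00596/0.00502) = 5.56×10^5 W/m

Q' = 5.56×10^5 W/m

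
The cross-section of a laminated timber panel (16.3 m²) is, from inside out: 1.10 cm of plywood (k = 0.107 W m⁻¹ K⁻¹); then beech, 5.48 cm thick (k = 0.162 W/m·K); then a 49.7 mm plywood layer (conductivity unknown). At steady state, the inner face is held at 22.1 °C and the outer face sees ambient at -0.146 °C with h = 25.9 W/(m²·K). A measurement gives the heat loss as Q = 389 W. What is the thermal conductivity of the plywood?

ΣR = ΔT/Q = |22.1 − -0.146|/389 = 0.05719 K/W
Known resistances:
  R_plywood = L/(kA) = 0.0110/(0.107·16.3) = 0.006307 K/W
  R_beech = L/(kA) = 0.0548/(0.162·16.3) = 0.02075 K/W
  R_conv,out = 1/(hA) = 1/(25.9·16.3) = 0.002369 K/W
R_plywood = ΣR − ΣR_known = 0.05719 − 0.02943 = 0.02776 K/W
L/(kA) = 0.02776 ⇒ k = 0.0497/(0.02776·16.3) = 0.110 W/m·K

k = 0.110 W/m·K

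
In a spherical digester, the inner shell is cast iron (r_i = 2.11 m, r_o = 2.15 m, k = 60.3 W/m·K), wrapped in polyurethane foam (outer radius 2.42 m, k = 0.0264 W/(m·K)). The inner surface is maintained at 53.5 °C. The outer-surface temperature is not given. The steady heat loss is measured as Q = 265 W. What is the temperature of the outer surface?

Series resistances:
  R_cast iron = (1/2.11 − 1/2.15)/(4πk) = 0.008817/(4π·60.3) = 1.164×10^-5 K/W
  R_polyurethane foam = (1/2.15 − 1/2.42)/(4πk) = 0.05189/(4π·0.0264) = 0.1564 K/W
ΣR = 0.1564 K/W
ΔT = Q·ΣR = 265 × 0.1564 = 41.45 K
Heat flows outward, so T_out = T_in − ΔT = 53.5 − 41.45 = 12.0 °C

T_out = 12.0 °C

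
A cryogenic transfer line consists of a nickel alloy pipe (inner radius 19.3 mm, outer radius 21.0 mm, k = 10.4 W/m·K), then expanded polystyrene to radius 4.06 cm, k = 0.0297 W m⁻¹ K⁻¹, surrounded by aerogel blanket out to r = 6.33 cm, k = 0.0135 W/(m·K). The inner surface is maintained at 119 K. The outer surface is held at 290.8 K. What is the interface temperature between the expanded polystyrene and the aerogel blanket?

Series thermal resistances, inner to outer:
  R'_nickel alloy = ln(0.0210/0.0193)/(2πk) = 0.08442/(2π·10.4) = 0.001292 m·K/W
  R'_expanded polystyrene = ln(0.0406/0.0210)/(2πk) = 0.6592/(2π·0.0297) = 3.533 m·K/W
  R'_aerogel blanket = ln(0.0633/0.0406)/(2πk) = 0.4441/(2π·0.0135) = 5.236 m·K/W
ΣR = 0.001292 + 3.533 + 5.236 = 8.770 m·K/W
Q' = ΔT/ΣR = (119 K − 290.8 K)/8.770 = -19.59 W/m
From the inner boundary to the expanded polystyrene/aerogel blanket interface, ΣR_partial = 3.534 m·K/W.
T_interface = T_in − Q'·ΣR_partial = 119 K − (-19.59)(3.534) = 188.2 K

T = 188.2 K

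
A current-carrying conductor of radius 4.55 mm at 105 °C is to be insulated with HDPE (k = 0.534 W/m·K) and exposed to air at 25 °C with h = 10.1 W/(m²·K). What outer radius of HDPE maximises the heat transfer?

For a cylinder, r_cr = k_ins/h = 0.534/10.1 = 0.0529 m = 5.29 cm

r_cr = 5.29 cm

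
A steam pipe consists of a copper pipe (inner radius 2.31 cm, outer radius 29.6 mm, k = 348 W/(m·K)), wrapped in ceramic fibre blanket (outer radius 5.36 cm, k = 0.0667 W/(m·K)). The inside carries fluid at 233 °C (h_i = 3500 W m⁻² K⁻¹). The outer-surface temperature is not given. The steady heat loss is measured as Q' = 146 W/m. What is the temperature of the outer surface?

T_out = 25.8 °C

Sum the resistances:
  R'_conv,in = 1/(2πr h) = 1/(2π·0.0231·3500) = 0.001969 m·K/W
  R'_copper = ln(0.0296/0.0231)/(2πk) = 0.2479/(2π·348) = 1.134×10^-4 m·K/W
  R'_ceramic fibre blanket = ln(0.0536/0.0296)/(2πk) = 0.5938/(2π·0.0667) = 1.417 m·K/W
ΣR = 1.419 m·K/W
ΔT = Q'·ΣR = 146 × 1.419 = 207.2 K
Heat flows outward, so T_out = T_in − ΔT = 233 − 207.2 = 25.8 °C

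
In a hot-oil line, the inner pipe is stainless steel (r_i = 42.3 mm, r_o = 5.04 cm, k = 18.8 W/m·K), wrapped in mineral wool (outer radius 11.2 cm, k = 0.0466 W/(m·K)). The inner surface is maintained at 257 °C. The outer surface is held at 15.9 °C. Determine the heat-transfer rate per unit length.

Q' = 88.4 W/m

Treat each layer as a resistance in series:
  R'_stainless steel = ln(0.0504/0.0423)/(2πk) = 0.1752/(2π·18.8) = 0.001483 m·K/W
  R'_mineral wool = ln(0.112/0.0504)/(2πk) = 0.7985/(2π·0.0466) = 2.727 m·K/W
ΣR = 0.001483 + 2.727 = 2.728 m·K/W
Q' = ΔT/ΣR = (257 °C − 15.9 °C)/2.728 = 88.4 W/m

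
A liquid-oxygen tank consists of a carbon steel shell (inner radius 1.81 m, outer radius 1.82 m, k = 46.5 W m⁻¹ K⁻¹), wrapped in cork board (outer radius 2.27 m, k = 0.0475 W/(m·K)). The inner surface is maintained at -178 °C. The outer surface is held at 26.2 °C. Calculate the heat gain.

Resistance network (inner→outer):
  R_carbon steel = (1/1.81 − 1/1.82)/(4πk) = 0.003036/(4π·46.5) = 5.195×10^-6 K/W
  R_cork board = (1/1.82 − 1/2.27)/(4πk) = 0.1089/(4π·0.0475) = 0.1825 K/W
ΣR = 5.195×10^-6 + 0.1825 = 0.1825 K/W
Q = ΔT/ΣR = (-178 °C − 26.2 °C)/0.1825 = -1120 W
(Negative Q ⇒ heat flows inward; heat gain = 1120 W.)

Q = 1120 W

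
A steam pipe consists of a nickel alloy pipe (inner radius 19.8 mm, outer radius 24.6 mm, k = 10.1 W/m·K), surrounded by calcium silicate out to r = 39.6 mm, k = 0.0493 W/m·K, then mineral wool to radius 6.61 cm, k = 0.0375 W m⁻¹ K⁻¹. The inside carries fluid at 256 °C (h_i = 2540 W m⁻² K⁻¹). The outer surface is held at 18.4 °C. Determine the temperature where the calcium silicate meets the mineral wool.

Series thermal resistances, inner to outer:
  R'_conv,in = 1/(2πr h) = 1/(2π·0.0198·2540) = 0.003165 m·K/W
  R'_nickel alloy = ln(0.0246/0.0198)/(2πk) = 0.2171/(2π·10.1) = 0.003420 m·K/W
  R'_calcium silicate = ln(0.0396/0.0246)/(2πk) = 0.4761/(2π·0.0493) = 1.537 m·K/W
  R'_mineral wool = ln(0.0661/0.0396)/(2πk) = 0.5123/(2π·0.0375) = 2.174 m·K/W
ΣR = 0.003165 + 0.003420 + 1.537 + 2.174 = 3.718 m·K/W
Q' = ΔT/ΣR = (256 °C − 18.4 °C)/3.718 = 63.91 W/m
From the inner boundary to the calcium silicate/mineral wool interface, ΣR_partial = 1.544 m·K/W.
T_interface = T_in − Q'·ΣR_partial = 256 °C − (63.91)(1.544) = 157 °C

T = 157 °C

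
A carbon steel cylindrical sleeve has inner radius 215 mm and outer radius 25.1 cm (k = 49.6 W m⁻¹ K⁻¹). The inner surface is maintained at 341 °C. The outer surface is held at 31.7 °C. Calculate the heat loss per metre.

Q' = 2πk·ΔT/ln(r₂/r₁) = 2π × 49.6 × 309.3 / ln(0.251/0.215) = 6.23×10^5 W/m

Q' = 6.23×10^5 W/m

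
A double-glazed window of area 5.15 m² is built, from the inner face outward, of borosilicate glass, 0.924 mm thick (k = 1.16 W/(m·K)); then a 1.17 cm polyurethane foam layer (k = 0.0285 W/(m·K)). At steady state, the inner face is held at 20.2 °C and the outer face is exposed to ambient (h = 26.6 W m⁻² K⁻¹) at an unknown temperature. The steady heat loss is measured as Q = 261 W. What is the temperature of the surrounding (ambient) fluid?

Sum the resistances:
  R_borosilicate glass = L/(kA) = 9.24×10^-4/(1.16·5.15) = 1.547×10^-4 K/W
  R_polyurethane foam = L/(kA) = 0.0117/(0.0285·5.15) = 0.07971 K/W
  R_conv,out = 1/(hA) = 1/(26.6·5.15) = 0.007300 K/W
ΣR = 0.08717 K/W
ΔT = Q·ΣR = 261 × 0.08717 = 22.75 K
Heat flows outward, so T_out = T_in − ΔT = 20.2 − 22.75 = -2.55 °C

T_out = -2.55 °C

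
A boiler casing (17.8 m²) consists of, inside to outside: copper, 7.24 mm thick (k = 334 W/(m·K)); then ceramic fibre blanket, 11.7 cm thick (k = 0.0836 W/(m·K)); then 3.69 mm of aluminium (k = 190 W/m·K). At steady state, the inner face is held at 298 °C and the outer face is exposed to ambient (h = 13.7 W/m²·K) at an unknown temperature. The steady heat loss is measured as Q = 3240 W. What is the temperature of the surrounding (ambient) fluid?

T_out = 30.0 °C

Series resistances:
  R_copper = L/(kA) = 0.00724/(334·17.8) = 1.218×10^-6 K/W
  R_ceramic fibre blanket = L/(kA) = 0.117/(0.0836·17.8) = 0.07862 K/W
  R_aluminium = L/(kA) = 0.00369/(190·17.8) = 1.091×10^-6 K/W
  R_conv,out = 1/(hA) = 1/(13.7·17.8) = 0.004101 K/W
ΣR = 0.08273 K/W
ΔT = Q·ΣR = 3240 × 0.08273 = 268.0 K
Heat flows outward, so T_out = T_in − ΔT = 298 − 268.0 = 30.0 °C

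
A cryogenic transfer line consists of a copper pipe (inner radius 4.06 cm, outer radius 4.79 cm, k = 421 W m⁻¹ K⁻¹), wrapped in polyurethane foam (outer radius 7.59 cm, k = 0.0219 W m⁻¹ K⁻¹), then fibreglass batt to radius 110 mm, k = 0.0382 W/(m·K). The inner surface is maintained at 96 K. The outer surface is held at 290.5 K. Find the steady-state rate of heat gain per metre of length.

Resistance network (inner→outer):
  R'_copper = ln(0.0479/0.0406)/(2πk) = 0.1653/(2π·421) = 6.251×10^-5 m·K/W
  R'_polyurethane foam = ln(0.0759/0.0479)/(2πk) = 0.4603/(2π·0.0219) = 3.345 m·K/W
  R'_fibreglass batt = ln(0.110/0.0759)/(2πk) = 0.3711/(2π·0.0382) = 1.546 m·K/W
ΣR = 6.251×10^-5 + 3.345 + 1.546 = 4.891 m·K/W
Q' = ΔT/ΣR = (96 K − 290.5 K)/4.891 = -39.8 W/m
(Negative Q' ⇒ heat flows inward; heat gain = 39.8 W/m.)

Q' = 39.8 W/m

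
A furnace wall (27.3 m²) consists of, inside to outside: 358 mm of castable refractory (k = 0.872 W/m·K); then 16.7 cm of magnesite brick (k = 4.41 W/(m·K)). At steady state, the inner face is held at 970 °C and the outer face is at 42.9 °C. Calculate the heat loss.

Q = 56.4 kW

Resistance network (inner→outer):
  R_castable refractory = L/(kA) = 0.358/(0.872·27.3) = 0.01504 K/W
  R_magnesite brick = L/(kA) = 0.167/(4.41·27.3) = 0.001387 K/W
ΣR = 0.01504 + 0.001387 = 0.01643 K/W
Q = ΔT/ΣR = (970 °C − 42.9 °C)/0.01643 = 56400 W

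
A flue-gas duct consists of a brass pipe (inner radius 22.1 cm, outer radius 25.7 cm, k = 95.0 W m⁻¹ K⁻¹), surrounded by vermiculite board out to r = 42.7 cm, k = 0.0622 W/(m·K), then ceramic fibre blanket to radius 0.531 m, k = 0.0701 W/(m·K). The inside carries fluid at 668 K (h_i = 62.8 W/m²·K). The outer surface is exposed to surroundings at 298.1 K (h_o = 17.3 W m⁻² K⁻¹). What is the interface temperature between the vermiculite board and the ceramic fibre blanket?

Treat each layer as a resistance in series:
  R'_conv,in = 1/(2πr h) = 1/(2π·0.221·62.8) = 0.01147 m·K/W
  R'_brass = ln(0.257/0.221)/(2πk) = 0.1509/(2π·95.0) = 2.528×10^-4 m·K/W
  R'_vermiculite board = ln(0.427/0.257)/(2πk) = 0.5077/(2π·0.0622) = 1.299 m·K/W
  R'_ceramic fibre blanket = ln(0.531/0.427)/(2πk) = 0.2180/(2π·0.0701) = 0.4949 m·K/W
  R'_conv,out = 1/(2πr h) = 1/(2π·0.531·17.3) = 0.01733 m·K/W
ΣR = 0.01147 + 2.528×10^-4 + 1.299 + 0.4949 + 0.01733 = 1.823 m·K/W
Q' = ΔT/ΣR = (668 K − 298.1 K)/1.823 = 202.9 W/m
From the inner boundary to the vermiculite board/ceramic fibre blanket interface, ΣR_partial = 1.311 m·K/W.
T_interface = T_in − Q'·ΣR_partial = 668 K − (202.9)(1.311) = 402 K

T = 402 K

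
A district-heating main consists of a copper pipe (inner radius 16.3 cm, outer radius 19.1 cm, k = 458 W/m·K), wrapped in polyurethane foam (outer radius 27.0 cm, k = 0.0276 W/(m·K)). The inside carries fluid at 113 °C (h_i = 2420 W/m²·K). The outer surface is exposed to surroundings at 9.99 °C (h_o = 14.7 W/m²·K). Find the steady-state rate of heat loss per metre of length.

Q' = 50.6 W/m

Series thermal resistances, inner to outer:
  R'_conv,in = 1/(2πr h) = 1/(2π·0.163·2420) = 4.035×10^-4 m·K/W
  R'_copper = ln(0.191/0.163)/(2πk) = 0.1585/(2π·458) = 5.509×10^-5 m·K/W
  R'_polyurethane foam = ln(0.270/0.191)/(2πk) = 0.3461/(2π·0.0276) = 1.996 m·K/W
  R'_conv,out = 1/(2πr h) = 1/(2π·0.270·14.7) = 0.04010 m·K/W
ΣR = 4.035×10^-4 + 5.509×10^-5 + 1.996 + 0.04010 = 2.037 m·K/W
Q' = ΔT/ΣR = (113 °C − 9.99 °C)/2.037 = 50.6 W/m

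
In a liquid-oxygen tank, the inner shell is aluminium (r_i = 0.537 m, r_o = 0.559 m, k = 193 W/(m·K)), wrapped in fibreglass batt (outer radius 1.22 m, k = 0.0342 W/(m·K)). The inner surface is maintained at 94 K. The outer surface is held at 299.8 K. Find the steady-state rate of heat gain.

Q = 91.3 W

Treat each layer as a resistance in series:
  R_aluminium = (1/0.537 − 1/0.559)/(4πk) = 0.07329/(4π·193) = 3.022×10^-5 K/W
  R_fibreglass batt = (1/0.559 − 1/1.22)/(4πk) = 0.9692/(4π·0.0342) = 2.255 K/W
ΣR = 3.022×10^-5 + 2.255 = 2.255 K/W
Q = ΔT/ΣR = (94 K − 299.8 K)/2.255 = -91.3 W
(Negative Q ⇒ heat flows inward; heat gain = 91.3 W.)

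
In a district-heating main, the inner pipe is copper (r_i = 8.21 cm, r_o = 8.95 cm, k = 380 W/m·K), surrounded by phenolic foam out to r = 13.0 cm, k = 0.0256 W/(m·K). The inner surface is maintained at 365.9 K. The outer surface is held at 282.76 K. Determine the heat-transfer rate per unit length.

Q' = 35.8 W/m

Resistance network (inner→outer):
  R'_copper = ln(0.0895/0.0821)/(2πk) = 0.08630/(2π·380) = 3.615×10^-5 m·K/W
  R'_phenolic foam = ln(0.130/0.0895)/(2πk) = 0.3733/(2π·0.0256) = 2.321 m·K/W
ΣR = 3.615×10^-5 + 2.321 = 2.321 m·K/W
Q' = ΔT/ΣR = (365.9 K − 282.76 K)/2.321 = 35.8 W/m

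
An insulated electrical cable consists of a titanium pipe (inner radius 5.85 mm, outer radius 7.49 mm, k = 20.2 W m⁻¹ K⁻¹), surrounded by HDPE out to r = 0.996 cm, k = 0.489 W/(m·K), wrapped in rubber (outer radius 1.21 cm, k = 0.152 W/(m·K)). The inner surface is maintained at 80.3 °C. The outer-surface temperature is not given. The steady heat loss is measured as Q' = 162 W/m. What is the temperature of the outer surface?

T_out = 31.9 °C

Sum the resistances:
  R'_titanium = ln(0.00749/0.00585)/(2πk) = 0.2471/(2π·20.2) = 0.001947 m·K/W
  R'_HDPE = ln(0.00996/0.00749)/(2πk) = 0.2850/(2π·0.489) = 0.09276 m·K/W
  R'_rubber = ln(0.0121/0.00996)/(2πk) = 0.1946/(2π·0.152) = 0.2038 m·K/W
ΣR = 0.2985 m·K/W
ΔT = Q'·ΣR = 162 × 0.2985 = 48.36 K
Heat flows outward, so T_out = T_in − ΔT = 80.3 − 48.36 = 31.9 °C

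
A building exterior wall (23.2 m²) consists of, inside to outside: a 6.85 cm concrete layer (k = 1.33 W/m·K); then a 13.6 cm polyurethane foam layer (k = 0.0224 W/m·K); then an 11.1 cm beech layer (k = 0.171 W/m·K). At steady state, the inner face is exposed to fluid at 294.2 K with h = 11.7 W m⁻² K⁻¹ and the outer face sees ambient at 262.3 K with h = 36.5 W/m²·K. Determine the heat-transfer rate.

Resistance network (inner→outer):
  R_conv,in = 1/(hA) = 1/(11.7·23.2) = 0.003684 K/W
  R_concrete = L/(kA) = 0.0685/(1.33·23.2) = 0.002220 K/W
  R_polyurethane foam = L/(kA) = 0.136/(0.0224·23.2) = 0.2617 K/W
  R_beech = L/(kA) = 0.111/(0.171·23.2) = 0.02798 K/W
  R_conv,out = 1/(hA) = 1/(36.5·23.2) = 0.001181 K/W
ΣR = 0.003684 + 0.002220 + 0.2617 + 0.02798 + 0.001181 = 0.2968 K/W
Q = ΔT/ΣR = (294.2 K − 262.3 K)/0.2968 = 107 W

Q = 107 W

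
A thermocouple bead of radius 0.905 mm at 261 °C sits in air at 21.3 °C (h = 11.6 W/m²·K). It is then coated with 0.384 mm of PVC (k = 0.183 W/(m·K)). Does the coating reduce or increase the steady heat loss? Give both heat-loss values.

increases: 0.0286 → 0.0561 W

Critical radius for a sphere: r_cr = 2k/h = 0.0316 m = 3.16 cm.
Outer radius after coating: r₂ = 9.05×10^-4 + 3.84×10^-4 = 0.001289 m.
Since r₁ < r_cr and r₂ ≤ r_cr, the coating moves toward the maximum at r_cr — heat loss rises.
Bare: R = 1/(4πr₁²h) = 8376 K/W; Q = 239.7/8376 = 0.0286 W.
Coated: R = R_cond + R_conv = 4272 K/W; Q = 239.7/4272 = 0.0561 W.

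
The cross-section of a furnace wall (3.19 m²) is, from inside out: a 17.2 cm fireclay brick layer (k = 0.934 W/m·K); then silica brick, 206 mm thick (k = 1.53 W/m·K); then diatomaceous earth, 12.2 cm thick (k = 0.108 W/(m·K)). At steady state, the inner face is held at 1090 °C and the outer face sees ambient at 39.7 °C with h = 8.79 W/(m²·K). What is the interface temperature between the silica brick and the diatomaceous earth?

Series thermal resistances, inner to outer:
  R_fireclay brick = L/(kA) = 0.172/(0.934·3.19) = 0.05773 K/W
  R_silica brick = L/(kA) = 0.206/(1.53·3.19) = 0.04221 K/W
  R_diatomaceous earth = L/(kA) = 0.122/(0.108·3.19) = 0.3541 K/W
  R_conv,out = 1/(hA) = 1/(8.79·3.19) = 0.03566 K/W
ΣR = 0.05773 + 0.04221 + 0.3541 + 0.03566 = 0.4897 K/W
Q = ΔT/ΣR = (1090 °C − 39.7 °C)/0.4897 = 2145 W
From the inner boundary to the silica brick/diatomaceous earth interface, ΣR_partial = 0.09994 K/W.
T_interface = T_in − Q·ΣR_partial = 1090 °C − (2145)(0.09994) = 876 °C

T = 876 °C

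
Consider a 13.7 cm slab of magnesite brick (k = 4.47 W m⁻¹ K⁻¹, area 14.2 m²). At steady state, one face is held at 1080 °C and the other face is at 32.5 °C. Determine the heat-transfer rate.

Q = kA·ΔT/L = 4.47 × 14.2 × |1080 °C − 32.5 °C| / 0.137 = 4.85×10^5 W

Q = 485 kW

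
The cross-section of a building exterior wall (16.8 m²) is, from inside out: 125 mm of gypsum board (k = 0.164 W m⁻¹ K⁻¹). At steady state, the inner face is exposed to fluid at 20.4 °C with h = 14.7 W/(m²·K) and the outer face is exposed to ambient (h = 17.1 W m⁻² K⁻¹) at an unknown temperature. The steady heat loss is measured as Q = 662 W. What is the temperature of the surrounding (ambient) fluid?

T_out = -14.6 °C

Series resistances:
  R_conv,in = 1/(hA) = 1/(14.7·16.8) = 0.004049 K/W
  R_gypsum board = L/(kA) = 0.125/(0.164·16.8) = 0.04537 K/W
  R_conv,out = 1/(hA) = 1/(17.1·16.8) = 0.003481 K/W
ΣR = 0.05290 K/W
ΔT = Q·ΣR = 662 × 0.05290 = 35.02 K
Heat flows outward, so T_out = T_in − ΔT = 20.4 − 35.02 = -14.6 °C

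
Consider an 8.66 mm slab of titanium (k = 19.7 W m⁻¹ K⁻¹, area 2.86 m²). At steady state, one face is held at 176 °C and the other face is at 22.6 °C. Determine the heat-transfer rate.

Q = kA·ΔT/L = 19.7 × 2.86 × |176 °C − 22.6 °C| / 0.00866 = 9.98×10^5 W

Q = 9.98×10^5 W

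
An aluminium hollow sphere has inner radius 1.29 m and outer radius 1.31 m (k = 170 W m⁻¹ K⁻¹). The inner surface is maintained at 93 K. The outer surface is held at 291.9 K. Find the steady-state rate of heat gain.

Q = 4πk·ΔT/(1/r₁ − 1/r₂) = 4π × 170 × 198.9 / (1/1.29 − 1/1.31) = 3.59×10^7 W

Q = 35900 kW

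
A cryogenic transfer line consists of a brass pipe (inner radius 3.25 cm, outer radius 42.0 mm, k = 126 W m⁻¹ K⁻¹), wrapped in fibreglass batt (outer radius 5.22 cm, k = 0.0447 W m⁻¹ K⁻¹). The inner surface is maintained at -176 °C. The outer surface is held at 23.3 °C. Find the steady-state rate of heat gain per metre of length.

Q' = 257 W/m

Series thermal resistances, inner to outer:
  R'_brass = ln(0.0420/0.0325)/(2πk) = 0.2564/(2π·126) = 3.239×10^-4 m·K/W
  R'_fibreglass batt = ln(0.0522/0.0420)/(2πk) = 0.2174/(2π·0.0447) = 0.7741 m·K/W
ΣR = 3.239×10^-4 + 0.7741 = 0.7744 m·K/W
Q' = ΔT/ΣR = (-176 °C − 23.3 °C)/0.7744 = -257 W/m
(Negative Q' ⇒ heat flows inward; heat gain = 257 W/m.)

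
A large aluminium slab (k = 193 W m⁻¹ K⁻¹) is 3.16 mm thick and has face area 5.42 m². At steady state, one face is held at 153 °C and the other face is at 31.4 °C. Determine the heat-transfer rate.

Q = 4.03×10^7 W

Q = kA·ΔT/L = 193 × 5.42 × |153 °C − 31.4 °C| / 0.00316 = 4.03×10^7 W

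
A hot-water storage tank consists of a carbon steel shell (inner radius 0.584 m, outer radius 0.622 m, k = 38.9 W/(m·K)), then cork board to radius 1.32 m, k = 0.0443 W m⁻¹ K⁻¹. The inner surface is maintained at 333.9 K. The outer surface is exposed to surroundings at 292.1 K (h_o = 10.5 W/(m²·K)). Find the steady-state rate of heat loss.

Series thermal resistances, inner to outer:
  R_carbon steel = (1/0.584 − 1/0.622)/(4πk) = 0.1046/(4π·38.9) = 2.140×10^-4 K/W
  R_cork board = (1/0.622 − 1/1.32)/(4πk) = 0.8501/(4π·0.0443) = 1.527 K/W
  R_conv,out = 1/(4πr²h) = 1/(4π·1.32²·10.5) = 0.004350 K/W
ΣR = 2.140×10^-4 + 1.527 + 0.004350 = 1.532 K/W
Q = ΔT/ΣR = (333.9 K − 292.1 K)/1.532 = 27.3 W

Q = 27.3 W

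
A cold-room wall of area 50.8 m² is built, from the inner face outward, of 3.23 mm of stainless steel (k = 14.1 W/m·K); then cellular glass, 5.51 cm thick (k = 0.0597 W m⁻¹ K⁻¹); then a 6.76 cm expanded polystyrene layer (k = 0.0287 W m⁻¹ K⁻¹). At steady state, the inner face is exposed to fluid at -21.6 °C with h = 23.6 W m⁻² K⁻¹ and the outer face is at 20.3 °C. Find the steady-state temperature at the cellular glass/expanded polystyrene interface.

T = -9.42 °C

Resistance network (inner→outer):
  R_conv,in = 1/(hA) = 1/(23.6·50.8) = 8.341×10^-4 K/W
  R_stainless steel = L/(kA) = 0.00323/(14.1·50.8) = 4.509×10^-6 K/W
  R_cellular glass = L/(kA) = 0.0551/(0.0597·50.8) = 0.01817 K/W
  R_expanded polystyrene = L/(kA) = 0.0676/(0.0287·50.8) = 0.04637 K/W
ΣR = 8.341×10^-4 + 4.509×10^-6 + 0.01817 + 0.04637 = 0.06538 K/W
Q = ΔT/ΣR = (-21.6 °C − 20.3 °C)/0.06538 = -640.9 W
From the inner boundary to the cellular glass/expanded polystyrene interface, ΣR_partial = 0.01901 K/W.
T_interface = T_in − Q·ΣR_partial = -21.6 °C − (-640.9)(0.01901) = -9.42 °C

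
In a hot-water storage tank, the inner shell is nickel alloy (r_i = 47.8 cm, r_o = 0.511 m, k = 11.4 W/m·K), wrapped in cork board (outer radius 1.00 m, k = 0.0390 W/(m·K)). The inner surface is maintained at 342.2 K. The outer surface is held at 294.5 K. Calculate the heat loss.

Q = 24.4 W

Treat each layer as a resistance in series:
  R_nickel alloy = (1/0.478 − 1/0.511)/(4πk) = 0.1351/(4π·11.4) = 9.431×10^-4 K/W
  R_cork board = (1/0.511 − 1/1.00)/(4πk) = 0.9569/(4π·0.0390) = 1.953 K/W
ΣR = 9.431×10^-4 + 1.953 = 1.954 K/W
Q = ΔT/ΣR = (342.2 K − 294.5 K)/1.954 = 24.4 W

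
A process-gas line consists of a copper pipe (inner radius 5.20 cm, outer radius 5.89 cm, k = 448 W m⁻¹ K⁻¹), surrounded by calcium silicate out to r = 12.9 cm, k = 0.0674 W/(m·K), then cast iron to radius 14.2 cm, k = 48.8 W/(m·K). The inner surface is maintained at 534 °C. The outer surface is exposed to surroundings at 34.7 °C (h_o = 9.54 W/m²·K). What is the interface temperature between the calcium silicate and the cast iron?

T = 64.6 °C

Resistance network (inner→outer):
  R'_copper = ln(0.0589/0.0520)/(2πk) = 0.1246/(2π·448) = 4.426×10^-5 m·K/W
  R'_calcium silicate = ln(0.129/0.0589)/(2πk) = 0.7840/(2π·0.0674) = 1.851 m·K/W
  R'_cast iron = ln(0.142/0.129)/(2πk) = 0.09601/(2π·48.8) = 3.131×10^-4 m·K/W
  R'_conv,out = 1/(2πr h) = 1/(2π·0.142·9.54) = 0.1175 m·K/W
ΣR = 4.426×10^-5 + 1.851 + 3.131×10^-4 + 0.1175 = 1.969 m·K/W
Q' = ΔT/ΣR = (534 °C − 34.7 °C)/1.969 = 253.6 W/m
From the inner boundary to the calcium silicate/cast iron interface, ΣR_partial = 1.851 m·K/W.
T_interface = T_in − Q'·ΣR_partial = 534 °C − (253.6)(1.851) = 64.6 °C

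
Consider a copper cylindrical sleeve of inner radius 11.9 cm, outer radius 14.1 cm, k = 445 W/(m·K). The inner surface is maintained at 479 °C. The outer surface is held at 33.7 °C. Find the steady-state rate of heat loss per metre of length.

Q' = 7340 kW/m

Q' = 2πk·ΔT/ln(r₂/r₁) = 2π × 445 × 445.3 / ln(0.141/0.119) = 7.34×10^6 W/m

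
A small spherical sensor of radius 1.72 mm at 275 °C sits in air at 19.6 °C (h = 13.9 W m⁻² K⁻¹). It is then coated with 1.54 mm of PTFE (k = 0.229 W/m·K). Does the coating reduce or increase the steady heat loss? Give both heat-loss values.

Critical radius for a sphere: r_cr = 2k/h = 0.0329 m = 3.29 cm.
Outer radius after coating: r₂ = 0.00172 + 0.00154 = 0.00326 m.
Since r₁ < r_cr and r₂ ≤ r_cr, the coating moves toward the maximum at r_cr — heat loss rises.
Bare: R = 1/(4πr₁²h) = 1935 K/W; Q = 255.4/1935 = 0.132 W.
Coated: R = R_cond + R_conv = 634.1 K/W; Q = 255.4/634.1 = 0.403 W.

increases: 0.132 → 0.403 W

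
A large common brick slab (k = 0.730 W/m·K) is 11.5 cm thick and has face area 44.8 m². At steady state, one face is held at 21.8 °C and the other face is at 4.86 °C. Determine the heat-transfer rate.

Q = 4820 W

Q = kA·ΔT/L = 0.730 × 44.8 × |21.8 °C − 4.86 °C| / 0.115 = 4820 W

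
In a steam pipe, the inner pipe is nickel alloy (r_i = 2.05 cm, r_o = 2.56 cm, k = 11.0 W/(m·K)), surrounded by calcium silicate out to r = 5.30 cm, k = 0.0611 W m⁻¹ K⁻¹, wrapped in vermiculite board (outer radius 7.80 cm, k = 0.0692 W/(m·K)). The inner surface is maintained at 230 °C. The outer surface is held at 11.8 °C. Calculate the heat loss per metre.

Q' = 78.3 W/m

Treat each layer as a resistance in series:
  R'_nickel alloy = ln(0.0256/0.0205)/(2πk) = 0.2222/(2π·11.0) = 0.003214 m·K/W
  R'_calcium silicate = ln(0.0530/0.0256)/(2πk) = 0.7277/(2π·0.0611) = 1.896 m·K/W
  R'_vermiculite board = ln(0.0780/0.0530)/(2πk) = 0.3864/(2π·0.0692) = 0.8887 m·K/W
ΣR = 0.003214 + 1.896 + 0.8887 = 2.788 m·K/W
Q' = ΔT/ΣR = (230 °C − 11.8 °C)/2.788 = 78.3 W/m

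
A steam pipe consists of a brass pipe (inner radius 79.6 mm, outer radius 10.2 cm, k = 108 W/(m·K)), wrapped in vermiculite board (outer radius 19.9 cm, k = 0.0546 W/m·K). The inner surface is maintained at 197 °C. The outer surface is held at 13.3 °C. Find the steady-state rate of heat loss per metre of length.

Treat each layer as a resistance in series:
  R'_brass = ln(0.102/0.0796)/(2πk) = 0.2480/(2π·108) = 3.654×10^-4 m·K/W
  R'_vermiculite board = ln(0.199/0.102)/(2πk) = 0.6683/(2π·0.0546) = 1.948 m·K/W
ΣR = 3.654×10^-4 + 1.948 = 1.948 m·K/W
Q' = ΔT/ΣR = (197 °C − 13.3 °C)/1.948 = 94.3 W/m

Q' = 94.3 W/m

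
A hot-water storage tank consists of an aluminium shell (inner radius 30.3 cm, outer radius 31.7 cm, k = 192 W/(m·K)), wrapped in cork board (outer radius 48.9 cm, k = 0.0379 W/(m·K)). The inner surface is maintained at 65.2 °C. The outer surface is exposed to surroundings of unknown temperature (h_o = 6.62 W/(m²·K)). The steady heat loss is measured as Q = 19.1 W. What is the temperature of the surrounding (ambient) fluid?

Series resistances:
  R_aluminium = (1/0.303 − 1/0.317)/(4πk) = 0.1458/(4π·192) = 6.041×10^-5 K/W
  R_cork board = (1/0.317 − 1/0.489)/(4πk) = 1.110/(4π·0.0379) = 2.330 K/W
  R_conv,out = 1/(4πr²h) = 1/(4π·0.489²·6.62) = 0.05027 K/W
ΣR = 2.380 K/W
ΔT = Q·ΣR = 19.1 × 2.380 = 45.46 K
Heat flows outward, so T_out = T_in − ΔT = 65.2 − 45.46 = 19.7 °C

T_out = 19.7 °C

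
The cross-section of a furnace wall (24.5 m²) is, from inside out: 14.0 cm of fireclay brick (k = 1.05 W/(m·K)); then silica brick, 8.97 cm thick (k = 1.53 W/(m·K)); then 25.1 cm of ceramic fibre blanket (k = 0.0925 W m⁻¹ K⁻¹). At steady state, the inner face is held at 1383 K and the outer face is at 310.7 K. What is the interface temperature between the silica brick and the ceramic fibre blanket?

T = 1312 K

Treat each layer as a resistance in series:
  R_fireclay brick = L/(kA) = 0.140/(1.05·24.5) = 0.005442 K/W
  R_silica brick = L/(kA) = 0.0897/(1.53·24.5) = 0.002393 K/W
  R_ceramic fibre blanket = L/(kA) = 0.251/(0.0925·24.5) = 0.1108 K/W
ΣR = 0.005442 + 0.002393 + 0.1108 = 0.1186 K/W
Q = ΔT/ΣR = (1383 K − 310.7 K)/0.1186 = 9041 W
From the inner boundary to the silica brick/ceramic fibre blanket interface, ΣR_partial = 0.007835 K/W.
T_interface = T_in − Q·ΣR_partial = 1383 K − (9041)(0.007835) = 1312 K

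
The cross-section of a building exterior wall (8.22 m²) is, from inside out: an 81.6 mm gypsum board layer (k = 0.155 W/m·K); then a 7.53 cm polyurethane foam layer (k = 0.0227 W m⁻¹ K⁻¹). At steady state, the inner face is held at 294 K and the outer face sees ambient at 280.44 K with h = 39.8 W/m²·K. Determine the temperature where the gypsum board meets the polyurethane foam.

Resistance network (inner→outer):
  R_gypsum board = L/(kA) = 0.0816/(0.155·8.22) = 0.06405 K/W
  R_polyurethane foam = L/(kA) = 0.0753/(0.0227·8.22) = 0.4035 K/W
  R_conv,out = 1/(hA) = 1/(39.8·8.22) = 0.003057 K/W
ΣR = 0.06405 + 0.4035 + 0.003057 = 0.4706 K/W
Q = ΔT/ΣR = (294 K − 280.44 K)/0.4706 = 28.81 W
From the inner boundary to the gypsum board/polyurethane foam interface, ΣR_partial = 0.06405 K/W.
T_interface = T_in − Q·ΣR_partial = 294 K − (28.81)(0.06405) = 292.2 K

T = 292.2 K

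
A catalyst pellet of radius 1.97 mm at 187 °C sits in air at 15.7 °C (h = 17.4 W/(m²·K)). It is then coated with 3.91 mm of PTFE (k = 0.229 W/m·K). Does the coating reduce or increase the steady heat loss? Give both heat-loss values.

increases: 0.145 → 0.686 W

Critical radius for a sphere: r_cr = 2k/h = 0.0263 m = 2.63 cm.
Outer radius after coating: r₂ = 0.00197 + 0.00391 = 0.00588 m.
Since r₁ < r_cr and r₂ ≤ r_cr, the coating moves toward the maximum at r_cr — heat loss rises.
Bare: R = 1/(4πr₁²h) = 1178 K/W; Q = 171.3/1178 = 0.145 W.
Coated: R = R_cond + R_conv = 249.6 K/W; Q = 171.3/249.6 = 0.686 W.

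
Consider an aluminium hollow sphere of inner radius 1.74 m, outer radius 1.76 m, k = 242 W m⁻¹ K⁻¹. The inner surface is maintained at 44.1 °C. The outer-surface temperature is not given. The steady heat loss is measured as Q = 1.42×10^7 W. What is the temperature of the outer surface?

T_out = 13.6 °C

Sum the resistances:
  R_aluminium = (1/1.74 − 1/1.76)/(4πk) = 0.006531/(4π·242) = 2.148×10^-6 K/W
ΣR = 2.148×10^-6 K/W
ΔT = Q·ΣR = 1.42×10^7 × 2.148×10^-6 = 30.50 K
Heat flows outward, so T_out = T_in − ΔT = 44.1 − 30.50 = 13.6 °C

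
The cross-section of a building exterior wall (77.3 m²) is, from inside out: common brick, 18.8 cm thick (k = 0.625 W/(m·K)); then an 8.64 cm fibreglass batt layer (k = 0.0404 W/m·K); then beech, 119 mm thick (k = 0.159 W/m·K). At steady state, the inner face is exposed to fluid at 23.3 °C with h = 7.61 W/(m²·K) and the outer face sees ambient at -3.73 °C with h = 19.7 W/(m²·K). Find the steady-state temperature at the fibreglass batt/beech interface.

T = 2.68 °C

Resistance network (inner→outer):
  R_conv,in = 1/(hA) = 1/(7.61·77.3) = 0.001700 K/W
  R_common brick = L/(kA) = 0.188/(0.625·77.3) = 0.003891 K/W
  R_fibreglass batt = L/(kA) = 0.0864/(0.0404·77.3) = 0.02767 K/W
  R_beech = L/(kA) = 0.119/(0.159·77.3) = 0.009682 K/W
  R_conv,out = 1/(hA) = 1/(19.7·77.3) = 6.567×10^-4 K/W
ΣR = 0.001700 + 0.003891 + 0.02767 + 0.009682 + 6.567×10^-4 = 0.04360 K/W
Q = ΔT/ΣR = (23.3 °C − -3.73 °C)/0.04360 = 620.0 W
From the inner boundary to the fibreglass batt/beech interface, ΣR_partial = 0.03326 K/W.
T_interface = T_in − Q·ΣR_partial = 23.3 °C − (620.0)(0.03326) = 2.68 °C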